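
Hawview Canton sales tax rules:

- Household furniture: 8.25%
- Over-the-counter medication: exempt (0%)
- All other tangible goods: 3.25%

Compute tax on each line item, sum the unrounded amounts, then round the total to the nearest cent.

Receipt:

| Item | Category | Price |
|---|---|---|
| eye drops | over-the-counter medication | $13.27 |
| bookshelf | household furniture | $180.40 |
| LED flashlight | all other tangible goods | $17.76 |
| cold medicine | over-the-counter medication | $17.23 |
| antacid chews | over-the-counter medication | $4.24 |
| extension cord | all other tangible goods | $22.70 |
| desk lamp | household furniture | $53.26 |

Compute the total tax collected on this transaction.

$20.59

Eye drops $13.27: over-the-counter medication → 0% → $0.00
Bookshelf $180.40: household furniture → 8.25% → $14.883
LED flashlight $17.76: all other tangible goods → 3.25% → $0.5772
Cold medicine $17.23: over-the-counter medication → 0% → $0.00
Antacid chews $4.24: over-the-counter medication → 0% → $0.00
Extension cord $22.70: all other tangible goods → 3.25% → $0.73775
Desk lamp $53.26: household furniture → 8.25% → $4.39395
Unrounded tax sum = $20.5919 → $20.59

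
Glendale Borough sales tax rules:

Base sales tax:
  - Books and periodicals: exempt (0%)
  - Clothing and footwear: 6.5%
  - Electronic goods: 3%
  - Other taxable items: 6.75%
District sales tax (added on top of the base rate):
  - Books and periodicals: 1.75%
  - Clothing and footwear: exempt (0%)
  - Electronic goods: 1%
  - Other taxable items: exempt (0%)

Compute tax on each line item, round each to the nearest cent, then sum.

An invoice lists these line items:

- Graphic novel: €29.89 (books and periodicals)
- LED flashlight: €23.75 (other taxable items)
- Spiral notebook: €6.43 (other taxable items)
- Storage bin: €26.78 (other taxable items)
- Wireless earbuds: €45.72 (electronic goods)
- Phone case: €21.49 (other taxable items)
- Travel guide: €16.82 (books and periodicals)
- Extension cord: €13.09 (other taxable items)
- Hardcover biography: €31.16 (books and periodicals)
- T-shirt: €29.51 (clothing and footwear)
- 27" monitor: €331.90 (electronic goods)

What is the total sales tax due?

€24.56

Graphic novel €29.89: books and periodicals → 0% + 1.75% district = 1.75% → €0.52
LED flashlight €23.75: other taxable items → 6.75% + 0% district = 6.75% → €1.60
Spiral notebook €6.43: other taxable items → 6.75% + 0% district = 6.75% → €0.43
Storage bin €26.78: other taxable items → 6.75% + 0% district = 6.75% → €1.81
Wireless earbuds €45.72: electronic goods → 3% + 1% district = 4% → €1.83
Phone case €21.49: other taxable items → 6.75% + 0% district = 6.75% → €1.45
Travel guide €16.82: books and periodicals → 0% + 1.75% district = 1.75% → €0.29
Extension cord €13.09: other taxable items → 6.75% + 0% district = 6.75% → €0.88
Hardcover biography €31.16: books and periodicals → 0% + 1.75% district = 1.75% → €0.55
T-shirt €29.51: clothing and footwear → 6.5% + 0% district = 6.5% → €1.92
27" monitor €331.90: electronic goods → 3% + 1% district = 4% → €13.28
Total tax = €0.52 + €1.60 + €0.43 + €1.81 + €1.83 + €1.45 + €0.29 + €0.88 + €0.55 + €1.92 + €13.28 = €24.56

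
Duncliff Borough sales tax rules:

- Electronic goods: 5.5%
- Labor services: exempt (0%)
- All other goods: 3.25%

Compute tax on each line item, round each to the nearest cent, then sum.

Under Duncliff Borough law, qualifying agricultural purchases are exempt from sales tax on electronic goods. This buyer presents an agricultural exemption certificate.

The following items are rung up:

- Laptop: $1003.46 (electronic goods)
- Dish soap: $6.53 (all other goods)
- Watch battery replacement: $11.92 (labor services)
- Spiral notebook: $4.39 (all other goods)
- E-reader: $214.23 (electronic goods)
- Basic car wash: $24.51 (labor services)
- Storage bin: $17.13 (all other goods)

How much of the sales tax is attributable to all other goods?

Dish soap $6.53: all other goods → 3.25% → $0.21
Spiral notebook $4.39: all other goods → 3.25% → $0.14
Storage bin $17.13: all other goods → 3.25% → $0.56
Tax on all other goods = $0.21 + $0.14 + $0.56 = $0.91

$0.91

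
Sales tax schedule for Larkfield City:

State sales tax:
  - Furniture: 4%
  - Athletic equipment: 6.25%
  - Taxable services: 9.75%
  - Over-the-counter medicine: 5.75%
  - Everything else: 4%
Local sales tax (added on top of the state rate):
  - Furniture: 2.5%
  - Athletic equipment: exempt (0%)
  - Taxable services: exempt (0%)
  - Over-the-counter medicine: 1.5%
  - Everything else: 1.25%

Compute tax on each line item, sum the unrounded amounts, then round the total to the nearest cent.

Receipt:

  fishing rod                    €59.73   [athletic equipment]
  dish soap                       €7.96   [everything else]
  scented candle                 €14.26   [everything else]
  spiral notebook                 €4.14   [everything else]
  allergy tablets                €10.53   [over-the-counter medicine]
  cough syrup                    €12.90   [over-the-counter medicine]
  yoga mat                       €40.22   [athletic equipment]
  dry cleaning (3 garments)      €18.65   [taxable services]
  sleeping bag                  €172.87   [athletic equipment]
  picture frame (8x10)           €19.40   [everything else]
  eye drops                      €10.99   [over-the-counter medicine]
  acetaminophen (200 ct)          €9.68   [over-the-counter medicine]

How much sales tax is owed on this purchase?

Fishing rod €59.73: athletic equipment → 6.25% + 0% local = 6.25% → €3.733125
Dish soap €7.96: everything else → 4% + 1.25% local = 5.25% → €0.4179
Scented candle €14.26: everything else → 4% + 1.25% local = 5.25% → €0.74865
Spiral notebook €4.14: everything else → 4% + 1.25% local = 5.25% → €0.21735
Allergy tablets €10.53: over-the-counter medicine → 5.75% + 1.5% local = 7.25% → €0.763425
Cough syrup €12.90: over-the-counter medicine → 5.75% + 1.5% local = 7.25% → €0.93525
Yoga mat €40.22: athletic equipment → 6.25% + 0% local = 6.25% → €2.51375
Dry cleaning (3 garments) €18.65: taxable services → 9.75% + 0% local = 9.75% → €1.818375
Sleeping bag €172.87: athletic equipment → 6.25% + 0% local = 6.25% → €10.804375
Picture frame (8x10) €19.40: everything else → 4% + 1.25% local = 5.25% → €1.0185
Eye drops €10.99: over-the-counter medicine → 5.75% + 1.5% local = 7.25% → €0.796775
Acetaminophen (200 ct) €9.68: over-the-counter medicine → 5.75% + 1.5% local = 7.25% → €0.7018
Unrounded tax sum = €24.469275 → €24.47

€24.47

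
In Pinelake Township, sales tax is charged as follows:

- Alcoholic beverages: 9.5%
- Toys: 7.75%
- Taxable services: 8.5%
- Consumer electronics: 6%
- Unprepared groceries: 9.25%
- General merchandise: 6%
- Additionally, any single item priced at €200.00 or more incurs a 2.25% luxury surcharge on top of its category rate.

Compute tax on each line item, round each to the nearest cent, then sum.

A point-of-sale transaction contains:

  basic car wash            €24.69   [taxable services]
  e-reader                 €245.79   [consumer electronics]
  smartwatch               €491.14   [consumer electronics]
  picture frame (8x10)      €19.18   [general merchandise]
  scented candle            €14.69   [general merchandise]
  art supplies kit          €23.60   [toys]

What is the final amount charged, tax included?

Basic car wash €24.69: taxable services → 8.5% → €2.10
E-reader €245.79: consumer electronics → 6% + 2.25% surcharge = 8.25% → €20.28
Smartwatch €491.14: consumer electronics → 6% + 2.25% surcharge = 8.25% → €40.52
Picture frame (8x10) €19.18: general merchandise → 6% → €1.15
Scented candle €14.69: general merchandise → 6% → €0.88
Art supplies kit €23.60: toys → 7.75% → €1.83
Subtotal = €819.09; tax = €66.76; total due = €885.85

€885.85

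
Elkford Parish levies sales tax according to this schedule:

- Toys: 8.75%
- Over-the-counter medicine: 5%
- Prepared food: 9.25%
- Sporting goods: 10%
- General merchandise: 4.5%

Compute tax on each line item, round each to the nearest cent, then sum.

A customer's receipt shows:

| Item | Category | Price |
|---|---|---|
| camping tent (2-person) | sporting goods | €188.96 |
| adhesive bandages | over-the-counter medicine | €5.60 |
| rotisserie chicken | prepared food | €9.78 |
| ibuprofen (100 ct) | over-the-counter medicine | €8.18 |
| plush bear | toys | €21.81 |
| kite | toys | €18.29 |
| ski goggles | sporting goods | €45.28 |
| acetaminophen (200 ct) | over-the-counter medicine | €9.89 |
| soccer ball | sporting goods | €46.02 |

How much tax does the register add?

€33.62

Camping tent (2-person) €188.96: sporting goods → 10% → €18.90
Adhesive bandages €5.60: over-the-counter medicine → 5% → €0.28
Rotisserie chicken €9.78: prepared food → 9.25% → €0.90
Ibuprofen (100 ct) €8.18: over-the-counter medicine → 5% → €0.41
Plush bear €21.81: toys → 8.75% → €1.91
Kite €18.29: toys → 8.75% → €1.60
Ski goggles €45.28: sporting goods → 10% → €4.53
Acetaminophen (200 ct) €9.89: over-the-counter medicine → 5% → €0.49
Soccer ball €46.02: sporting goods → 10% → €4.60
Total tax = €18.90 + €0.28 + €0.90 + €0.41 + €1.91 + €1.60 + €4.53 + €0.49 + €4.60 = €33.62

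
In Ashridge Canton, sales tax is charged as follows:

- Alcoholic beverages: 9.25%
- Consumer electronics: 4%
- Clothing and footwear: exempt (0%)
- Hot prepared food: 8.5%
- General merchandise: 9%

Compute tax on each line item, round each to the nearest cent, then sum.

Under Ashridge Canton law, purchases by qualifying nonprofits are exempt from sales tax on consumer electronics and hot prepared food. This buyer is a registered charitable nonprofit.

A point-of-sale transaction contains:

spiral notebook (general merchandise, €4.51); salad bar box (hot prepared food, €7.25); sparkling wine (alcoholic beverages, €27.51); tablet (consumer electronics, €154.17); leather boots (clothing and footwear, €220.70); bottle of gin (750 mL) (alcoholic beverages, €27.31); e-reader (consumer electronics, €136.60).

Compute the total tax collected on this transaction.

€5.48

Spiral notebook €4.51: general merchandise → 9% → €0.41
Salad bar box €7.25: hot prepared food, buyer-exempt → 0% → €0.00
Sparkling wine €27.51: alcoholic beverages → 9.25% → €2.54
Tablet €154.17: consumer electronics, buyer-exempt → 0% → €0.00
Leather boots €220.70: clothing and footwear → 0% → €0.00
Bottle of gin (750 mL) €27.31: alcoholic beverages → 9.25% → €2.53
E-reader €136.60: consumer electronics, buyer-exempt → 0% → €0.00
Total tax = €0.41 + €2.54 + €2.53 = €5.48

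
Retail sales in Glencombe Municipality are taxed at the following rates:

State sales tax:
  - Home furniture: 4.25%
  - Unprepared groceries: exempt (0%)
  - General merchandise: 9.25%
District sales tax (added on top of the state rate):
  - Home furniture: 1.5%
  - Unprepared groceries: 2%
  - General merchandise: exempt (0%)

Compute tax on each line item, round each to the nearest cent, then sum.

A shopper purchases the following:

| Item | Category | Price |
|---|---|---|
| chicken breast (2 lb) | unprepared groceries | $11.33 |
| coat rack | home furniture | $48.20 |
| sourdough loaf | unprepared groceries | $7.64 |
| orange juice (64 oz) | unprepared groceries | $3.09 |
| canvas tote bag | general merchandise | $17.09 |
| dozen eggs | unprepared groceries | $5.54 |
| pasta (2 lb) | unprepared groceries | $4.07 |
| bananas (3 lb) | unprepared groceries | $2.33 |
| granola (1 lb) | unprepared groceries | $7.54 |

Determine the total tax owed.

$5.18

Chicken breast (2 lb) $11.33: unprepared groceries → 0% + 2% district = 2% → $0.23
Coat rack $48.20: home furniture → 4.25% + 1.5% district = 5.75% → $2.77
Sourdough loaf $7.64: unprepared groceries → 0% + 2% district = 2% → $0.15
Orange juice (64 oz) $3.09: unprepared groceries → 0% + 2% district = 2% → $0.06
Canvas tote bag $17.09: general merchandise → 9.25% + 0% district = 9.25% → $1.58
Dozen eggs $5.54: unprepared groceries → 0% + 2% district = 2% → $0.11
Pasta (2 lb) $4.07: unprepared groceries → 0% + 2% district = 2% → $0.08
Bananas (3 lb) $2.33: unprepared groceries → 0% + 2% district = 2% → $0.05
Granola (1 lb) $7.54: unprepared groceries → 0% + 2% district = 2% → $0.15
Total tax = $0.23 + $2.77 + $0.15 + $0.06 + $1.58 + $0.11 + $0.08 + $0.05 + $0.15 = $5.18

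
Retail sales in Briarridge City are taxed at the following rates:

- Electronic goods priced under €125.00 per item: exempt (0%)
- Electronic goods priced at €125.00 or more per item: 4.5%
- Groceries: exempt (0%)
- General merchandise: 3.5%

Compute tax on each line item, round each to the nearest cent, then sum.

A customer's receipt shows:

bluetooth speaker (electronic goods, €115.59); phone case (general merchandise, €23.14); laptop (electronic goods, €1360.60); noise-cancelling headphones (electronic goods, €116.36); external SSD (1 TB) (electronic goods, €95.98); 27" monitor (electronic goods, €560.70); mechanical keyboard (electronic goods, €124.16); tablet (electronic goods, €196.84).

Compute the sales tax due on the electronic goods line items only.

€95.32

Bluetooth speaker €115.59: electronic goods, under €125.00 → 0% → €0.00
Laptop €1360.60: electronic goods, €125.00 or more → 4.5% → €61.23
Noise-cancelling headphones €116.36: electronic goods, under €125.00 → 0% → €0.00
External SSD (1 TB) €95.98: electronic goods, under €125.00 → 0% → €0.00
27" monitor €560.70: electronic goods, €125.00 or more → 4.5% → €25.23
Mechanical keyboard €124.16: electronic goods, under €125.00 → 0% → €0.00
Tablet €196.84: electronic goods, €125.00 or more → 4.5% → €8.86
Tax on electronic goods = €0.00 + €61.23 + €0.00 + €0.00 + €25.23 + €0.00 + €8.86 = €95.32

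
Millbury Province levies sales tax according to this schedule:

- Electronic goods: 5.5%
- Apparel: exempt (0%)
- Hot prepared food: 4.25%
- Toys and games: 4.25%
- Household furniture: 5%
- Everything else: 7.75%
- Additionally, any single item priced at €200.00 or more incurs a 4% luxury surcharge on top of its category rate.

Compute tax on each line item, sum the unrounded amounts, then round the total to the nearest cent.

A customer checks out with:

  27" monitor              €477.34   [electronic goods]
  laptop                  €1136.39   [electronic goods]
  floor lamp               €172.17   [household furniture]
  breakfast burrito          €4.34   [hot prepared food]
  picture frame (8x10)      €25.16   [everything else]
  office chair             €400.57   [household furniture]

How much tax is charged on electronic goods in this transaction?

27" monitor €477.34: electronic goods → 5.5% + 4% surcharge = 9.5% → €45.3473
Laptop €1136.39: electronic goods → 5.5% + 4% surcharge = 9.5% → €107.95705
Tax on electronic goods: unrounded sum = €153.30435 → €153.30

€153.30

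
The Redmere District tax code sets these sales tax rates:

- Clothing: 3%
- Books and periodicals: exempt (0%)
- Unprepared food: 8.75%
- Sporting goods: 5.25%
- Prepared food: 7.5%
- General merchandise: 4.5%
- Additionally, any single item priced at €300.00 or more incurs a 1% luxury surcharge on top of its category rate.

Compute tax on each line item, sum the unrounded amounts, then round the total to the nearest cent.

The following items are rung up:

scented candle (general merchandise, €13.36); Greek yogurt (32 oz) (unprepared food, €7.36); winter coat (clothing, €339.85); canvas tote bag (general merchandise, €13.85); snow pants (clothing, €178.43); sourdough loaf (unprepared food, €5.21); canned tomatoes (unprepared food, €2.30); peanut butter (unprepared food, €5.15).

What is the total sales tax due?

Scented candle €13.36: general merchandise → 4.5% → €0.6012
Greek yogurt (32 oz) €7.36: unprepared food → 8.75% → €0.644
Winter coat €339.85: clothing → 3% + 1% surcharge = 4% → €13.594
Canvas tote bag €13.85: general merchandise → 4.5% → €0.62325
Snow pants €178.43: clothing → 3% → €5.3529
Sourdough loaf €5.21: unprepared food → 8.75% → €0.455875
Canned tomatoes €2.30: unprepared food → 8.75% → €0.20125
Peanut butter €5.15: unprepared food → 8.75% → €0.450625
Unrounded tax sum = €21.9231 → €21.92

€21.92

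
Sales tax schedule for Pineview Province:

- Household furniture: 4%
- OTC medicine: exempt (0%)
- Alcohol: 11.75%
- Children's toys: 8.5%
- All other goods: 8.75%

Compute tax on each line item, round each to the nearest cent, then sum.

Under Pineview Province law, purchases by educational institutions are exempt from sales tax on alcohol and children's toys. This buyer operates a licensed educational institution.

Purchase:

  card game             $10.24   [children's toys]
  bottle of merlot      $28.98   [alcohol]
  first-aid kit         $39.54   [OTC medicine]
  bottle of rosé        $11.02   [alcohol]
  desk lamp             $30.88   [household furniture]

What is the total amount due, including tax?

$121.90

Card game $10.24: children's toys, buyer-exempt → 0% → $0.00
Bottle of merlot $28.98: alcohol, buyer-exempt → 0% → $0.00
First-aid kit $39.54: OTC medicine → 0% → $0.00
Bottle of rosé $11.02: alcohol, buyer-exempt → 0% → $0.00
Desk lamp $30.88: household furniture → 4% → $1.24
Subtotal = $120.66; tax = $1.24; total due = $121.90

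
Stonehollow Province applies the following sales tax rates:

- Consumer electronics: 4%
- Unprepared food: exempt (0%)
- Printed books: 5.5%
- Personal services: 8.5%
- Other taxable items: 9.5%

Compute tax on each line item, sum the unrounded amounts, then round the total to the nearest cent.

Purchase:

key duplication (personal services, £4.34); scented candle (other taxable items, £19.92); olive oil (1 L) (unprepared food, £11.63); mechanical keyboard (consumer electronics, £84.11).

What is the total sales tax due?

Key duplication £4.34: personal services → 8.5% → £0.3689
Scented candle £19.92: other taxable items → 9.5% → £1.8924
Olive oil (1 L) £11.63: unprepared food → 0% → £0.00
Mechanical keyboard £84.11: consumer electronics → 4% → £3.3644
Unrounded tax sum = £5.6257 → £5.63

£5.63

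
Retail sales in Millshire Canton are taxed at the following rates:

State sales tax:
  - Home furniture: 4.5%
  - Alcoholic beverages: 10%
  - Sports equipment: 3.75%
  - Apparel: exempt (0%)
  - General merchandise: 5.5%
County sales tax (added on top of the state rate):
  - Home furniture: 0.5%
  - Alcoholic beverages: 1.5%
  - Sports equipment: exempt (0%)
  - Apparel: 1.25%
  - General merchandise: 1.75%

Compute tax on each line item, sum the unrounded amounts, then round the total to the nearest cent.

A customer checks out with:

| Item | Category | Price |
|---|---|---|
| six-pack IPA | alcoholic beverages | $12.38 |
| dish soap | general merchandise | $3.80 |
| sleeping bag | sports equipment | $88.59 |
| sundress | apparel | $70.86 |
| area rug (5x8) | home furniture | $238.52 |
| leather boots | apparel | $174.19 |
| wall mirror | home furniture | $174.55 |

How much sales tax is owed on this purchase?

Six-pack IPA $12.38: alcoholic beverages → 10% + 1.5% county = 11.5% → $1.4237
Dish soap $3.80: general merchandise → 5.5% + 1.75% county = 7.25% → $0.2755
Sleeping bag $88.59: sports equipment → 3.75% + 0% county = 3.75% → $3.322125
Sundress $70.86: apparel → 0% + 1.25% county = 1.25% → $0.88575
Area rug (5x8) $238.52: home furniture → 4.5% + 0.5% county = 5% → $11.926
Leather boots $174.19: apparel → 0% + 1.25% county = 1.25% → $2.177375
Wall mirror $174.55: home furniture → 4.5% + 0.5% county = 5% → $8.7275
Unrounded tax sum = $28.73795 → $28.74

$28.74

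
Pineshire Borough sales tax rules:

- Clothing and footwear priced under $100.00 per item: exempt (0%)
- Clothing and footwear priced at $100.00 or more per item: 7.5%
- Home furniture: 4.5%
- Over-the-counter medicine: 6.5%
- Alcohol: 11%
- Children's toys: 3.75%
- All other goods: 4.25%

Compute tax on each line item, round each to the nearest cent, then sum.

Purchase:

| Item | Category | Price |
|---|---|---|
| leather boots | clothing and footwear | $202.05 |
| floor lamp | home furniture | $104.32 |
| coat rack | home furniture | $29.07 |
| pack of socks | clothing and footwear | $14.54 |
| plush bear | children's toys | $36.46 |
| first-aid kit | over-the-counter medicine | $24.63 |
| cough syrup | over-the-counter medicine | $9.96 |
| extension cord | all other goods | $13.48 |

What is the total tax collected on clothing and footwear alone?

$15.15

Leather boots $202.05: clothing and footwear, $100.00 or more → 7.5% → $15.15
Pack of socks $14.54: clothing and footwear, under $100.00 → 0% → $0.00
Tax on clothing and footwear = $15.15 + $0.00 = $15.15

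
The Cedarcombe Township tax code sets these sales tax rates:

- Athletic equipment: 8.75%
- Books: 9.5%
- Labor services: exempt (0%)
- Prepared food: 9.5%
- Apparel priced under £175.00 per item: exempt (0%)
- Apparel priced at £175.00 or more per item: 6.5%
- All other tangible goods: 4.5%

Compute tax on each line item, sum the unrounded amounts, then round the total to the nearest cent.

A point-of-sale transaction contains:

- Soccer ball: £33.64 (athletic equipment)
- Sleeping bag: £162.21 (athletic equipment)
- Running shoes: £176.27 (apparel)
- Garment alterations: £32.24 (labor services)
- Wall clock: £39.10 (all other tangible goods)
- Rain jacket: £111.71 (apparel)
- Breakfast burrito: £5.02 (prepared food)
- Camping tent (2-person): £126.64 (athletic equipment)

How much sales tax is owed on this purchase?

£41.91

Soccer ball £33.64: athletic equipment → 8.75% → £2.9435
Sleeping bag £162.21: athletic equipment → 8.75% → £14.193375
Running shoes £176.27: apparel, £175.00 or more → 6.5% → £11.45755
Garment alterations £32.24: labor services → 0% → £0.00
Wall clock £39.10: all other tangible goods → 4.5% → £1.7595
Rain jacket £111.71: apparel, under £175.00 → 0% → £0.00
Breakfast burrito £5.02: prepared food → 9.5% → £0.4769
Camping tent (2-person) £126.64: athletic equipment → 8.75% → £11.081
Unrounded tax sum = £41.911825 → £41.91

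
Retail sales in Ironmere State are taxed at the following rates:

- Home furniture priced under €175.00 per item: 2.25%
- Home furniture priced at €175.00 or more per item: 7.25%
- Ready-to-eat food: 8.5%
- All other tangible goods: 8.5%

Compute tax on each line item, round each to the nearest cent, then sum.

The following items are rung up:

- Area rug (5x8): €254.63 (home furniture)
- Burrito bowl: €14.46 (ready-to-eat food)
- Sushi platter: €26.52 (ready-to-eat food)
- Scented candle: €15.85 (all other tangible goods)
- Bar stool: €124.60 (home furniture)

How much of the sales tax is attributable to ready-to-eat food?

€3.48

Burrito bowl €14.46: ready-to-eat food → 8.5% → €1.23
Sushi platter €26.52: ready-to-eat food → 8.5% → €2.25
Tax on ready-to-eat food = €1.23 + €2.25 = €3.48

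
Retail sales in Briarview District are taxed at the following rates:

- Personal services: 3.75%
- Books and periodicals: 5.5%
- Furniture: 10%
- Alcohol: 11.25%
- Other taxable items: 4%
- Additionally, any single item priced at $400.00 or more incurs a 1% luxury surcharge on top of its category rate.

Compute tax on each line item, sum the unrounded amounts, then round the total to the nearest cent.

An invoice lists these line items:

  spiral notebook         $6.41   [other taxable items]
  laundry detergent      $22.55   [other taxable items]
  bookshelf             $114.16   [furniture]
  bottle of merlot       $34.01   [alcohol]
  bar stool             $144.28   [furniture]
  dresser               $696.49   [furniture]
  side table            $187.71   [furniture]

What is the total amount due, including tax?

Spiral notebook $6.41: other taxable items → 4% → $0.2564
Laundry detergent $22.55: other taxable items → 4% → $0.902
Bookshelf $114.16: furniture → 10% → $11.416
Bottle of merlot $34.01: alcohol → 11.25% → $3.826125
Bar stool $144.28: furniture → 10% → $14.428
Dresser $696.49: furniture → 10% + 1% surcharge = 11% → $76.6139
Side table $187.71: furniture → 10% → $18.771
Subtotal = $1205.61; unrounded tax = $126.213425 → $126.21; total due = $1331.82

$1331.82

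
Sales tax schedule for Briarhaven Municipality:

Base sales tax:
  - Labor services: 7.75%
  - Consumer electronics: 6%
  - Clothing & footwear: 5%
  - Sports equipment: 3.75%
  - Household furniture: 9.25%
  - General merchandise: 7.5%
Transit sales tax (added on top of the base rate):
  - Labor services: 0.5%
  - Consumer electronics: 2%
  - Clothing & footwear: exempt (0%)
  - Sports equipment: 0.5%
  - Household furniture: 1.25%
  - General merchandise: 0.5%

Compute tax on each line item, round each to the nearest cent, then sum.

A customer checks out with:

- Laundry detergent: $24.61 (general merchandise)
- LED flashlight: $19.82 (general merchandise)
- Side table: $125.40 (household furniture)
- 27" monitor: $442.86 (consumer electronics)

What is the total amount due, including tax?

$664.85

Laundry detergent $24.61: general merchandise → 7.5% + 0.5% transit = 8% → $1.97
LED flashlight $19.82: general merchandise → 7.5% + 0.5% transit = 8% → $1.59
Side table $125.40: household furniture → 9.25% + 1.25% transit = 10.5% → $13.17
27" monitor $442.86: consumer electronics → 6% + 2% transit = 8% → $35.43
Subtotal = $612.69; tax = $52.16; total due = $664.85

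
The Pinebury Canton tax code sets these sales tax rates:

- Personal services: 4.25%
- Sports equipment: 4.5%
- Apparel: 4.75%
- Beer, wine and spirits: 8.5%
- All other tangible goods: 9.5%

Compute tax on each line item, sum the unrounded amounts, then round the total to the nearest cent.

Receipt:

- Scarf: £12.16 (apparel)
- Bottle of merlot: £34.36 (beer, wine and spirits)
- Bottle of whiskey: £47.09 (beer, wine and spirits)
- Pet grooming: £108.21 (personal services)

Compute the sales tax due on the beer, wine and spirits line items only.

£6.92

Bottle of merlot £34.36: beer, wine and spirits → 8.5% → £2.9206
Bottle of whiskey £47.09: beer, wine and spirits → 8.5% → £4.00265
Tax on beer, wine and spirits: unrounded sum = £6.92325 → £6.92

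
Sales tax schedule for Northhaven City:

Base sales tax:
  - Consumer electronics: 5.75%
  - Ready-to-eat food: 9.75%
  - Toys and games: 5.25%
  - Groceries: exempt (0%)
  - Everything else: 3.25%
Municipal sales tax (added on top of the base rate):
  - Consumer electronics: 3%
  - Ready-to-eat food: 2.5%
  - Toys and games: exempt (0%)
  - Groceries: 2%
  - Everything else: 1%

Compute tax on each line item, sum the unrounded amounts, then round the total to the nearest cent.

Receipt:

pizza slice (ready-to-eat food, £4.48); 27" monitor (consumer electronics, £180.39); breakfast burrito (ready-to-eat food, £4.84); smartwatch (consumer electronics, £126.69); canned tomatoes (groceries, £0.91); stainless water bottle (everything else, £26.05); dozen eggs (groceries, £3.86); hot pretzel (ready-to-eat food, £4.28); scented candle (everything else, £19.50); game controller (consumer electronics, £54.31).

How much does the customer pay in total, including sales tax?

Pizza slice £4.48: ready-to-eat food → 9.75% + 2.5% municipal = 12.25% → £0.5488
27" monitor £180.39: consumer electronics → 5.75% + 3% municipal = 8.75% → £15.784125
Breakfast burrito £4.84: ready-to-eat food → 9.75% + 2.5% municipal = 12.25% → £0.5929
Smartwatch £126.69: consumer electronics → 5.75% + 3% municipal = 8.75% → £11.085375
Canned tomatoes £0.91: groceries → 0% + 2% municipal = 2% → £0.0182
Stainless water bottle £26.05: everything else → 3.25% + 1% municipal = 4.25% → £1.107125
Dozen eggs £3.86: groceries → 0% + 2% municipal = 2% → £0.0772
Hot pretzel £4.28: ready-to-eat food → 9.75% + 2.5% municipal = 12.25% → £0.5243
Scented candle £19.50: everything else → 3.25% + 1% municipal = 4.25% → £0.82875
Game controller £54.31: consumer electronics → 5.75% + 3% municipal = 8.75% → £4.752125
Subtotal = £425.31; unrounded tax = £35.3189 → £35.32; total due = £460.63

£460.63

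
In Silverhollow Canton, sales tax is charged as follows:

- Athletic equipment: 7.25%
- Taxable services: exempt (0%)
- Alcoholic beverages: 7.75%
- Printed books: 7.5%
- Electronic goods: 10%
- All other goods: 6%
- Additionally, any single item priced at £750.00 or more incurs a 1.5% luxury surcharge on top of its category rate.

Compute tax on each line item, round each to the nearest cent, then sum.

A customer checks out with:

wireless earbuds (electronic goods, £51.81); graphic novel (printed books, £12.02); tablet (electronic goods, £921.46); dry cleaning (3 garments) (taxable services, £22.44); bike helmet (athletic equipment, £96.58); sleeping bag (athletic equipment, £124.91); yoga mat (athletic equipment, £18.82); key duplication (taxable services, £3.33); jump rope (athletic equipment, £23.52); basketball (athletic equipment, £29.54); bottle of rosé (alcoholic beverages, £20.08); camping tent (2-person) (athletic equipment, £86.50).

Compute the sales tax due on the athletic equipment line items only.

Bike helmet £96.58: athletic equipment → 7.25% → £7.00
Sleeping bag £124.91: athletic equipment → 7.25% → £9.06
Yoga mat £18.82: athletic equipment → 7.25% → £1.36
Jump rope £23.52: athletic equipment → 7.25% → £1.71
Basketball £29.54: athletic equipment → 7.25% → £2.14
Camping tent (2-person) £86.50: athletic equipment → 7.25% → £6.27
Tax on athletic equipment = £7.00 + £9.06 + £1.36 + £1.71 + £2.14 + £6.27 = £27.54

£27.54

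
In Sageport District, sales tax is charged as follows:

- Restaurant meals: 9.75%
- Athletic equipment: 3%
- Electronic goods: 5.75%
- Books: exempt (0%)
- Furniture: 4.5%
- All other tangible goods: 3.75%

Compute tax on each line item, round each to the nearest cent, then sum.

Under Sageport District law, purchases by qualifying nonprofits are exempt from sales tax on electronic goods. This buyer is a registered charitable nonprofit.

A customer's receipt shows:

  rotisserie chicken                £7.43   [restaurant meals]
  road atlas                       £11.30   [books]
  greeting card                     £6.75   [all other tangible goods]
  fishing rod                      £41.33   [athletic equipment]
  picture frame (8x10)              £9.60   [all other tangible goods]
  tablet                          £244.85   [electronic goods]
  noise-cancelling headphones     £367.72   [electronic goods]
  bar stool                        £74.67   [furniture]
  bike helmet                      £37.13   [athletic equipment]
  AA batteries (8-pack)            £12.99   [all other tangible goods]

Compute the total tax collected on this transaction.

£7.53

Rotisserie chicken £7.43: restaurant meals → 9.75% → £0.72
Road atlas £11.30: books → 0% → £0.00
Greeting card £6.75: all other tangible goods → 3.75% → £0.25
Fishing rod £41.33: athletic equipment → 3% → £1.24
Picture frame (8x10) £9.60: all other tangible goods → 3.75% → £0.36
Tablet £244.85: electronic goods, buyer-exempt → 0% → £0.00
Noise-cancelling headphones £367.72: electronic goods, buyer-exempt → 0% → £0.00
Bar stool £74.67: furniture → 4.5% → £3.36
Bike helmet £37.13: athletic equipment → 3% → £1.11
AA batteries (8-pack) £12.99: all other tangible goods → 3.75% → £0.49
Total tax = £0.72 + £0.25 + £1.24 + £0.36 + £3.36 + £1.11 + £0.49 = £7.53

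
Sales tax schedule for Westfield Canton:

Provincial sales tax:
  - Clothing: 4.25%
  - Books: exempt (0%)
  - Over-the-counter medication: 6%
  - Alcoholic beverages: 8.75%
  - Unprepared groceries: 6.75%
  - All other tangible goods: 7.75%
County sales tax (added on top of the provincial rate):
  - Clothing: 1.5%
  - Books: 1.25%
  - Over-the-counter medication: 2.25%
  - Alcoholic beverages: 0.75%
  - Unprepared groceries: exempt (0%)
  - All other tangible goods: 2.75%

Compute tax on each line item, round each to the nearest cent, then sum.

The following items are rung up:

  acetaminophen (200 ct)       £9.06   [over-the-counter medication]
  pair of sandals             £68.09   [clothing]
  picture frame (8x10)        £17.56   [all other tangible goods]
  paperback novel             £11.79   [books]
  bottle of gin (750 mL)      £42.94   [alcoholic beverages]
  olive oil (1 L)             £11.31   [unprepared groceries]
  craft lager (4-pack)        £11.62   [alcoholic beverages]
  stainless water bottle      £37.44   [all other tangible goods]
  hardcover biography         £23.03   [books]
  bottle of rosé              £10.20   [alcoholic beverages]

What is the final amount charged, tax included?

Acetaminophen (200 ct) £9.06: over-the-counter medication → 6% + 2.25% county = 8.25% → £0.75
Pair of sandals £68.09: clothing → 4.25% + 1.5% county = 5.75% → £3.92
Picture frame (8x10) £17.56: all other tangible goods → 7.75% + 2.75% county = 10.5% → £1.84
Paperback novel £11.79: books → 0% + 1.25% county = 1.25% → £0.15
Bottle of gin (750 mL) £42.94: alcoholic beverages → 8.75% + 0.75% county = 9.5% → £4.08
Olive oil (1 L) £11.31: unprepared groceries → 6.75% + 0% county = 6.75% → £0.76
Craft lager (4-pack) £11.62: alcoholic beverages → 8.75% + 0.75% county = 9.5% → £1.10
Stainless water bottle £37.44: all other tangible goods → 7.75% + 2.75% county = 10.5% → £3.93
Hardcover biography £23.03: books → 0% + 1.25% county = 1.25% → £0.29
Bottle of rosé £10.20: alcoholic beverages → 8.75% + 0.75% county = 9.5% → £0.97
Subtotal = £243.04; tax = £17.79; total due = £260.83

£260.83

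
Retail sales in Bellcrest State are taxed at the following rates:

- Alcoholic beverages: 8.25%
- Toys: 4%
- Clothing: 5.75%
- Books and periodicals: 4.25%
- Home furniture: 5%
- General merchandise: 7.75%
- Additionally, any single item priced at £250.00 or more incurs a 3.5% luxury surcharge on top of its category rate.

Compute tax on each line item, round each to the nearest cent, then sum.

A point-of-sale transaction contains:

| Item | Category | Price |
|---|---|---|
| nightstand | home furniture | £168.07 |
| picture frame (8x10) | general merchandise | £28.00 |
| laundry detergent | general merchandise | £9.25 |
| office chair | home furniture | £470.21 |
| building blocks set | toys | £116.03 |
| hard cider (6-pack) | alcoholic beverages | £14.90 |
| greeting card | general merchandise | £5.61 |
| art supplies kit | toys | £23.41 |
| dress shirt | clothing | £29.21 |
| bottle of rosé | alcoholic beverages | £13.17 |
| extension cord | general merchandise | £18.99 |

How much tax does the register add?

£62.74

Nightstand £168.07: home furniture → 5% → £8.40
Picture frame (8x10) £28.00: general merchandise → 7.75% → £2.17
Laundry detergent £9.25: general merchandise → 7.75% → £0.72
Office chair £470.21: home furniture → 5% + 3.5% surcharge = 8.5% → £39.97
Building blocks set £116.03: toys → 4% → £4.64
Hard cider (6-pack) £14.90: alcoholic beverages → 8.25% → £1.23
Greeting card £5.61: general merchandise → 7.75% → £0.43
Art supplies kit £23.41: toys → 4% → £0.94
Dress shirt £29.21: clothing → 5.75% → £1.68
Bottle of rosé £13.17: alcoholic beverages → 8.25% → £1.09
Extension cord £18.99: general merchandise → 7.75% → £1.47
Total tax = £8.40 + £2.17 + £0.72 + £39.97 + £4.64 + £1.23 + £0.43 + £0.94 + £1.68 + £1.09 + £1.47 = £62.74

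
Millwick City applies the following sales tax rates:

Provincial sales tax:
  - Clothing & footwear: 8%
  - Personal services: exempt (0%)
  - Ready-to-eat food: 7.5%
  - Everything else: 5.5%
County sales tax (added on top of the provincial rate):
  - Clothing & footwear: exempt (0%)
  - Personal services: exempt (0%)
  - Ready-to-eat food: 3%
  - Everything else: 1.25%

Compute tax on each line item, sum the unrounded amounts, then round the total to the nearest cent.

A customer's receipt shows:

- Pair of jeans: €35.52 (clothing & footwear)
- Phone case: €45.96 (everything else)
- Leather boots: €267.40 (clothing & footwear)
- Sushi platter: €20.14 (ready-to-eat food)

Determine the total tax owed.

Pair of jeans €35.52: clothing & footwear → 8% + 0% county = 8% → €2.8416
Phone case €45.96: everything else → 5.5% + 1.25% county = 6.75% → €3.1023
Leather boots €267.40: clothing & footwear → 8% + 0% county = 8% → €21.392
Sushi platter €20.14: ready-to-eat food → 7.5% + 3% county = 10.5% → €2.1147
Unrounded tax sum = €29.4506 → €29.45

€29.45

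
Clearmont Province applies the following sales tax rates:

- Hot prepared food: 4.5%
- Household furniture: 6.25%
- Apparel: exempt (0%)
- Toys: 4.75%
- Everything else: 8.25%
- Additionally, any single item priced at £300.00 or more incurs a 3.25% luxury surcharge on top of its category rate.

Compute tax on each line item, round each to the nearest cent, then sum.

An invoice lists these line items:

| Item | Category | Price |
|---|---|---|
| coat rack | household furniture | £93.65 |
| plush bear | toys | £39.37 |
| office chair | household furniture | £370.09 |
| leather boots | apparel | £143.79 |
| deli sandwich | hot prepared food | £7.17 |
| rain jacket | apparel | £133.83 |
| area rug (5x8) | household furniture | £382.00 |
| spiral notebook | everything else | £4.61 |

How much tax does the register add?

Coat rack £93.65: household furniture → 6.25% → £5.85
Plush bear £39.37: toys → 4.75% → £1.87
Office chair £370.09: household furniture → 6.25% + 3.25% surcharge = 9.5% → £35.16
Leather boots £143.79: apparel → 0% → £0.00
Deli sandwich £7.17: hot prepared food → 4.5% → £0.32
Rain jacket £133.83: apparel → 0% → £0.00
Area rug (5x8) £382.00: household furniture → 6.25% + 3.25% surcharge = 9.5% → £36.29
Spiral notebook £4.61: everything else → 8.25% → £0.38
Total tax = £5.85 + £1.87 + £35.16 + £0.32 + £36.29 + £0.38 = £79.87

£79.87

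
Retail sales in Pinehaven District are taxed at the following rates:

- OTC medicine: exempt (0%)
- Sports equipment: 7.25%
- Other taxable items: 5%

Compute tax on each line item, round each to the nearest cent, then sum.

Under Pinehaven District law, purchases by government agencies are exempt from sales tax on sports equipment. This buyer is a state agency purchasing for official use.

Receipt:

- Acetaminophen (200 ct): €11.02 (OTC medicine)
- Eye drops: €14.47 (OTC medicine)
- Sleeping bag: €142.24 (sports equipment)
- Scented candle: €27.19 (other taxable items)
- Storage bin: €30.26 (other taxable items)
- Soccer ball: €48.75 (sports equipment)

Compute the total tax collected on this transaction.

€2.87

Acetaminophen (200 ct) €11.02: OTC medicine → 0% → €0.00
Eye drops €14.47: OTC medicine → 0% → €0.00
Sleeping bag €142.24: sports equipment, buyer-exempt → 0% → €0.00
Scented candle €27.19: other taxable items → 5% → €1.36
Storage bin €30.26: other taxable items → 5% → €1.51
Soccer ball €48.75: sports equipment, buyer-exempt → 0% → €0.00
Total tax = €1.36 + €1.51 = €2.87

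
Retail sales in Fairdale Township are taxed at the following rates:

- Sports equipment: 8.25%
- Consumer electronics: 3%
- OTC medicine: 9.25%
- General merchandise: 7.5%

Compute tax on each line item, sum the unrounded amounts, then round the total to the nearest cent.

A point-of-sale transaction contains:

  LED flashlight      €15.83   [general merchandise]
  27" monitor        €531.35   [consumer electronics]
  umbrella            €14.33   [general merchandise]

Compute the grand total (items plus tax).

€579.71

LED flashlight €15.83: general merchandise → 7.5% → €1.18725
27" monitor €531.35: consumer electronics → 3% → €15.9405
Umbrella €14.33: general merchandise → 7.5% → €1.07475
Subtotal = €561.51; unrounded tax = €18.2025 → €18.20; total due = €579.71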